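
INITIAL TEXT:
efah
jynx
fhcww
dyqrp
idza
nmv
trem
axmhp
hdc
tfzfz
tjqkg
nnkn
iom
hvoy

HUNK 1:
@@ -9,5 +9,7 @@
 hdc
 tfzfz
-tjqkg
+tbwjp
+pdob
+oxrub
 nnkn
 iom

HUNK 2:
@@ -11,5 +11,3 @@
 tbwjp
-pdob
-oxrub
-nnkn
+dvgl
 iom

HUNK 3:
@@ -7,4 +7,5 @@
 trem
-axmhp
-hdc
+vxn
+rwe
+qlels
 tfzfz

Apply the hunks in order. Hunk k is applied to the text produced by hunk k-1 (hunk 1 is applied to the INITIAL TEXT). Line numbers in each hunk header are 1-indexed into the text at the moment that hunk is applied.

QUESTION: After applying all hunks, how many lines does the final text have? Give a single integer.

Hunk 1: at line 9 remove [tjqkg] add [tbwjp,pdob,oxrub] -> 16 lines: efah jynx fhcww dyqrp idza nmv trem axmhp hdc tfzfz tbwjp pdob oxrub nnkn iom hvoy
Hunk 2: at line 11 remove [pdob,oxrub,nnkn] add [dvgl] -> 14 lines: efah jynx fhcww dyqrp idza nmv trem axmhp hdc tfzfz tbwjp dvgl iom hvoy
Hunk 3: at line 7 remove [axmhp,hdc] add [vxn,rwe,qlels] -> 15 lines: efah jynx fhcww dyqrp idza nmv trem vxn rwe qlels tfzfz tbwjp dvgl iom hvoy
Final line count: 15

Answer: 15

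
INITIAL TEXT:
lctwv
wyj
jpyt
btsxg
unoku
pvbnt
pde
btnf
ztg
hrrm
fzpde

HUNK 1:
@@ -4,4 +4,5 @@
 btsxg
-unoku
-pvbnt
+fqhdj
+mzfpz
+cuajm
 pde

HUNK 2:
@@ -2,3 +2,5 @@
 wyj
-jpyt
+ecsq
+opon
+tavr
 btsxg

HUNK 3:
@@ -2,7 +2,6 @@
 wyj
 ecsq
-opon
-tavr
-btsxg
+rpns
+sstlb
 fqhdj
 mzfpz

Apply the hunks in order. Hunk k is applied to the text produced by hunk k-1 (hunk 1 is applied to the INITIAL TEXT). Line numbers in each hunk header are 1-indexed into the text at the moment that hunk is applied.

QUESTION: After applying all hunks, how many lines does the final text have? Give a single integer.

Answer: 13

Derivation:
Hunk 1: at line 4 remove [unoku,pvbnt] add [fqhdj,mzfpz,cuajm] -> 12 lines: lctwv wyj jpyt btsxg fqhdj mzfpz cuajm pde btnf ztg hrrm fzpde
Hunk 2: at line 2 remove [jpyt] add [ecsq,opon,tavr] -> 14 lines: lctwv wyj ecsq opon tavr btsxg fqhdj mzfpz cuajm pde btnf ztg hrrm fzpde
Hunk 3: at line 2 remove [opon,tavr,btsxg] add [rpns,sstlb] -> 13 lines: lctwv wyj ecsq rpns sstlb fqhdj mzfpz cuajm pde btnf ztg hrrm fzpde
Final line count: 13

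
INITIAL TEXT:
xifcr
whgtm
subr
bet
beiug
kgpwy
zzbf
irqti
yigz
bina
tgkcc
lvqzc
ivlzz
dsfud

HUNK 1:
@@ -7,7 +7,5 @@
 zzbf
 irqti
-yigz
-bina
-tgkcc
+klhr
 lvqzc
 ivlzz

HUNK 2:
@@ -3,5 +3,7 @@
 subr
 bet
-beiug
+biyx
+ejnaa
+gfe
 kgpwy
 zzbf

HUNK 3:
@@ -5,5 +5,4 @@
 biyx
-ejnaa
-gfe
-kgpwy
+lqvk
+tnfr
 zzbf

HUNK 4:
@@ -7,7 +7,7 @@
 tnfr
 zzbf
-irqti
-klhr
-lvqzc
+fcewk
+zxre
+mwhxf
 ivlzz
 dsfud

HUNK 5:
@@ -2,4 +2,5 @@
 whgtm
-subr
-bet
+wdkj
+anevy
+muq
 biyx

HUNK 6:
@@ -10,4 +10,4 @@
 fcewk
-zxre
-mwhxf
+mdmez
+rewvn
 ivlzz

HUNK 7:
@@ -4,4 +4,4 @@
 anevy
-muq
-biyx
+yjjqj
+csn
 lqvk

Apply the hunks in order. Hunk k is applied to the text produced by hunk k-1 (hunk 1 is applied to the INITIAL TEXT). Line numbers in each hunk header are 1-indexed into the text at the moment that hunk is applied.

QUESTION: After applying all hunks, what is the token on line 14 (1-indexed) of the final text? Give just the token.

Hunk 1: at line 7 remove [yigz,bina,tgkcc] add [klhr] -> 12 lines: xifcr whgtm subr bet beiug kgpwy zzbf irqti klhr lvqzc ivlzz dsfud
Hunk 2: at line 3 remove [beiug] add [biyx,ejnaa,gfe] -> 14 lines: xifcr whgtm subr bet biyx ejnaa gfe kgpwy zzbf irqti klhr lvqzc ivlzz dsfud
Hunk 3: at line 5 remove [ejnaa,gfe,kgpwy] add [lqvk,tnfr] -> 13 lines: xifcr whgtm subr bet biyx lqvk tnfr zzbf irqti klhr lvqzc ivlzz dsfud
Hunk 4: at line 7 remove [irqti,klhr,lvqzc] add [fcewk,zxre,mwhxf] -> 13 lines: xifcr whgtm subr bet biyx lqvk tnfr zzbf fcewk zxre mwhxf ivlzz dsfud
Hunk 5: at line 2 remove [subr,bet] add [wdkj,anevy,muq] -> 14 lines: xifcr whgtm wdkj anevy muq biyx lqvk tnfr zzbf fcewk zxre mwhxf ivlzz dsfud
Hunk 6: at line 10 remove [zxre,mwhxf] add [mdmez,rewvn] -> 14 lines: xifcr whgtm wdkj anevy muq biyx lqvk tnfr zzbf fcewk mdmez rewvn ivlzz dsfud
Hunk 7: at line 4 remove [muq,biyx] add [yjjqj,csn] -> 14 lines: xifcr whgtm wdkj anevy yjjqj csn lqvk tnfr zzbf fcewk mdmez rewvn ivlzz dsfud
Final line 14: dsfud

Answer: dsfud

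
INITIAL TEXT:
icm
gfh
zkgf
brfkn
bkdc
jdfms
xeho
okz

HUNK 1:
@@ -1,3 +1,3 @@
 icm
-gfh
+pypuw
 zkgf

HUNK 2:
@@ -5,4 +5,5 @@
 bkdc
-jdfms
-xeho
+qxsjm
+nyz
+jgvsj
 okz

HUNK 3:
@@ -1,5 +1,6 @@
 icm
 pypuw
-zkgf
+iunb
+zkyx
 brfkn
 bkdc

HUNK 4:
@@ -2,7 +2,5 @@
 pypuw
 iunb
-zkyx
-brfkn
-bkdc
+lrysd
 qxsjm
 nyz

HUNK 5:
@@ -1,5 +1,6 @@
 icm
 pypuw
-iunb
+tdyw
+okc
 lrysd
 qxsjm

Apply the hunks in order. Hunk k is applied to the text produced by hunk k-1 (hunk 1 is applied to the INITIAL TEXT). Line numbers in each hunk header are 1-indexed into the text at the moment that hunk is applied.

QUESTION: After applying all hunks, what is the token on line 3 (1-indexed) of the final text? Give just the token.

Answer: tdyw

Derivation:
Hunk 1: at line 1 remove [gfh] add [pypuw] -> 8 lines: icm pypuw zkgf brfkn bkdc jdfms xeho okz
Hunk 2: at line 5 remove [jdfms,xeho] add [qxsjm,nyz,jgvsj] -> 9 lines: icm pypuw zkgf brfkn bkdc qxsjm nyz jgvsj okz
Hunk 3: at line 1 remove [zkgf] add [iunb,zkyx] -> 10 lines: icm pypuw iunb zkyx brfkn bkdc qxsjm nyz jgvsj okz
Hunk 4: at line 2 remove [zkyx,brfkn,bkdc] add [lrysd] -> 8 lines: icm pypuw iunb lrysd qxsjm nyz jgvsj okz
Hunk 5: at line 1 remove [iunb] add [tdyw,okc] -> 9 lines: icm pypuw tdyw okc lrysd qxsjm nyz jgvsj okz
Final line 3: tdyw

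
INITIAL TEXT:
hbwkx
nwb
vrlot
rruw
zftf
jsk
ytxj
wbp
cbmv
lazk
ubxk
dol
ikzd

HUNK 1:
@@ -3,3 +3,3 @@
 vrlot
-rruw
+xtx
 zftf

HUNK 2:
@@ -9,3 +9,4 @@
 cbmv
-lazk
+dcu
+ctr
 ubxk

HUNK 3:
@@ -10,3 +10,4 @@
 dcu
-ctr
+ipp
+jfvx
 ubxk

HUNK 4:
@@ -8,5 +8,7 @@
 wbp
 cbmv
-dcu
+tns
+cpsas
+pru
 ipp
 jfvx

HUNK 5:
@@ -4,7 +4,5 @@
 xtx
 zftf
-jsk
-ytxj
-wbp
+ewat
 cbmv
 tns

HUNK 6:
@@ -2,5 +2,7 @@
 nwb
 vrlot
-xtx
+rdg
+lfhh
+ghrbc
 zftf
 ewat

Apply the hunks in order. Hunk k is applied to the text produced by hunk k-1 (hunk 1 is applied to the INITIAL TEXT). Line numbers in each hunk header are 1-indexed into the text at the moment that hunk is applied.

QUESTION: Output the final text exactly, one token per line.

Hunk 1: at line 3 remove [rruw] add [xtx] -> 13 lines: hbwkx nwb vrlot xtx zftf jsk ytxj wbp cbmv lazk ubxk dol ikzd
Hunk 2: at line 9 remove [lazk] add [dcu,ctr] -> 14 lines: hbwkx nwb vrlot xtx zftf jsk ytxj wbp cbmv dcu ctr ubxk dol ikzd
Hunk 3: at line 10 remove [ctr] add [ipp,jfvx] -> 15 lines: hbwkx nwb vrlot xtx zftf jsk ytxj wbp cbmv dcu ipp jfvx ubxk dol ikzd
Hunk 4: at line 8 remove [dcu] add [tns,cpsas,pru] -> 17 lines: hbwkx nwb vrlot xtx zftf jsk ytxj wbp cbmv tns cpsas pru ipp jfvx ubxk dol ikzd
Hunk 5: at line 4 remove [jsk,ytxj,wbp] add [ewat] -> 15 lines: hbwkx nwb vrlot xtx zftf ewat cbmv tns cpsas pru ipp jfvx ubxk dol ikzd
Hunk 6: at line 2 remove [xtx] add [rdg,lfhh,ghrbc] -> 17 lines: hbwkx nwb vrlot rdg lfhh ghrbc zftf ewat cbmv tns cpsas pru ipp jfvx ubxk dol ikzd

Answer: hbwkx
nwb
vrlot
rdg
lfhh
ghrbc
zftf
ewat
cbmv
tns
cpsas
pru
ipp
jfvx
ubxk
dol
ikzd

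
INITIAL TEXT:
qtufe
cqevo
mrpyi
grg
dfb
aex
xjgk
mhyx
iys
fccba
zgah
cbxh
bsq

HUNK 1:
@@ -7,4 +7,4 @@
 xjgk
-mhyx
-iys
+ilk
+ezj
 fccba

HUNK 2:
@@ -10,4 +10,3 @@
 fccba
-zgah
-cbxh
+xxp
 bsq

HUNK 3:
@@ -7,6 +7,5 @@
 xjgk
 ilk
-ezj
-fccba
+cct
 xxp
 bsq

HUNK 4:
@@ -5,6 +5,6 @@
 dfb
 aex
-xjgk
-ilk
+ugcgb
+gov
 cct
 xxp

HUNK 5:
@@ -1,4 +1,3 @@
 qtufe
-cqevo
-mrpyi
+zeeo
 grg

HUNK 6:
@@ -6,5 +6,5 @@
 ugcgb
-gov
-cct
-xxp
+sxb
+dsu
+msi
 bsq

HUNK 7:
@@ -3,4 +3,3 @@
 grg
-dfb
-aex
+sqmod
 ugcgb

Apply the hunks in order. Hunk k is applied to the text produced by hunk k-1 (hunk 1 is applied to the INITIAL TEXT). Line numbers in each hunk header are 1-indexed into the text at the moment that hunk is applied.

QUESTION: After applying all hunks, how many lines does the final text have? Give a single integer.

Hunk 1: at line 7 remove [mhyx,iys] add [ilk,ezj] -> 13 lines: qtufe cqevo mrpyi grg dfb aex xjgk ilk ezj fccba zgah cbxh bsq
Hunk 2: at line 10 remove [zgah,cbxh] add [xxp] -> 12 lines: qtufe cqevo mrpyi grg dfb aex xjgk ilk ezj fccba xxp bsq
Hunk 3: at line 7 remove [ezj,fccba] add [cct] -> 11 lines: qtufe cqevo mrpyi grg dfb aex xjgk ilk cct xxp bsq
Hunk 4: at line 5 remove [xjgk,ilk] add [ugcgb,gov] -> 11 lines: qtufe cqevo mrpyi grg dfb aex ugcgb gov cct xxp bsq
Hunk 5: at line 1 remove [cqevo,mrpyi] add [zeeo] -> 10 lines: qtufe zeeo grg dfb aex ugcgb gov cct xxp bsq
Hunk 6: at line 6 remove [gov,cct,xxp] add [sxb,dsu,msi] -> 10 lines: qtufe zeeo grg dfb aex ugcgb sxb dsu msi bsq
Hunk 7: at line 3 remove [dfb,aex] add [sqmod] -> 9 lines: qtufe zeeo grg sqmod ugcgb sxb dsu msi bsq
Final line count: 9

Answer: 9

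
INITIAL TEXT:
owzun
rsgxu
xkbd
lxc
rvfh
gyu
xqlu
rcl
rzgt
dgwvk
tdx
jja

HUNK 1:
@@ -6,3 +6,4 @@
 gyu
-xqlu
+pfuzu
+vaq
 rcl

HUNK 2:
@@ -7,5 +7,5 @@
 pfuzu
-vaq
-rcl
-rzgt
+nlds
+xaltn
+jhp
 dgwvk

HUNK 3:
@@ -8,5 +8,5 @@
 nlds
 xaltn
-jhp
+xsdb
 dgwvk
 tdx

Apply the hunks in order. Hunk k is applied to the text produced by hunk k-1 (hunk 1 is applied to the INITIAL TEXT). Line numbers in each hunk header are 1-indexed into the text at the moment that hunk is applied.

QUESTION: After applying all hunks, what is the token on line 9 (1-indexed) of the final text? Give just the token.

Hunk 1: at line 6 remove [xqlu] add [pfuzu,vaq] -> 13 lines: owzun rsgxu xkbd lxc rvfh gyu pfuzu vaq rcl rzgt dgwvk tdx jja
Hunk 2: at line 7 remove [vaq,rcl,rzgt] add [nlds,xaltn,jhp] -> 13 lines: owzun rsgxu xkbd lxc rvfh gyu pfuzu nlds xaltn jhp dgwvk tdx jja
Hunk 3: at line 8 remove [jhp] add [xsdb] -> 13 lines: owzun rsgxu xkbd lxc rvfh gyu pfuzu nlds xaltn xsdb dgwvk tdx jja
Final line 9: xaltn

Answer: xaltn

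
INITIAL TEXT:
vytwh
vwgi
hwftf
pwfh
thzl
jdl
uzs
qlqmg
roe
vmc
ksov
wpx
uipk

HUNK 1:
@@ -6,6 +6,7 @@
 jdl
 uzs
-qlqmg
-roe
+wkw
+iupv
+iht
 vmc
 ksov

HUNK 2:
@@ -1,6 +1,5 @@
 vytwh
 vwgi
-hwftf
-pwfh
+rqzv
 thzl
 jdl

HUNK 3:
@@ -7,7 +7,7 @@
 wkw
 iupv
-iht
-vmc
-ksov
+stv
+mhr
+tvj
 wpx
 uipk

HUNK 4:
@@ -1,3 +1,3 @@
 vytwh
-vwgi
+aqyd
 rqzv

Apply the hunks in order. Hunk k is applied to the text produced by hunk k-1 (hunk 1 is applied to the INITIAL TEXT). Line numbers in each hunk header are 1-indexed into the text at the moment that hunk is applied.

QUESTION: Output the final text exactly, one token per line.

Hunk 1: at line 6 remove [qlqmg,roe] add [wkw,iupv,iht] -> 14 lines: vytwh vwgi hwftf pwfh thzl jdl uzs wkw iupv iht vmc ksov wpx uipk
Hunk 2: at line 1 remove [hwftf,pwfh] add [rqzv] -> 13 lines: vytwh vwgi rqzv thzl jdl uzs wkw iupv iht vmc ksov wpx uipk
Hunk 3: at line 7 remove [iht,vmc,ksov] add [stv,mhr,tvj] -> 13 lines: vytwh vwgi rqzv thzl jdl uzs wkw iupv stv mhr tvj wpx uipk
Hunk 4: at line 1 remove [vwgi] add [aqyd] -> 13 lines: vytwh aqyd rqzv thzl jdl uzs wkw iupv stv mhr tvj wpx uipk

Answer: vytwh
aqyd
rqzv
thzl
jdl
uzs
wkw
iupv
stv
mhr
tvj
wpx
uipk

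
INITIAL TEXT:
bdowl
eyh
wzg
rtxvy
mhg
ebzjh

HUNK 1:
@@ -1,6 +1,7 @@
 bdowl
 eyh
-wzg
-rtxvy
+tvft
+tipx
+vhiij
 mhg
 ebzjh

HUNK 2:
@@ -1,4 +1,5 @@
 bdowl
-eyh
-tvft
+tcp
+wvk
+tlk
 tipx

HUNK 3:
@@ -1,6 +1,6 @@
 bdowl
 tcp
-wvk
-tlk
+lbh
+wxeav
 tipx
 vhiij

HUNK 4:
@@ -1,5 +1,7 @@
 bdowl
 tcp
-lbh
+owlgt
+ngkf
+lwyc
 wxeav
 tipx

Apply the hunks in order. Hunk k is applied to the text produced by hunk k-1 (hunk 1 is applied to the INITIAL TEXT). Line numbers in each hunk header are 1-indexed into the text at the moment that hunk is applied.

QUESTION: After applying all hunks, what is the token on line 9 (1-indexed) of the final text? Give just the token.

Answer: mhg

Derivation:
Hunk 1: at line 1 remove [wzg,rtxvy] add [tvft,tipx,vhiij] -> 7 lines: bdowl eyh tvft tipx vhiij mhg ebzjh
Hunk 2: at line 1 remove [eyh,tvft] add [tcp,wvk,tlk] -> 8 lines: bdowl tcp wvk tlk tipx vhiij mhg ebzjh
Hunk 3: at line 1 remove [wvk,tlk] add [lbh,wxeav] -> 8 lines: bdowl tcp lbh wxeav tipx vhiij mhg ebzjh
Hunk 4: at line 1 remove [lbh] add [owlgt,ngkf,lwyc] -> 10 lines: bdowl tcp owlgt ngkf lwyc wxeav tipx vhiij mhg ebzjh
Final line 9: mhg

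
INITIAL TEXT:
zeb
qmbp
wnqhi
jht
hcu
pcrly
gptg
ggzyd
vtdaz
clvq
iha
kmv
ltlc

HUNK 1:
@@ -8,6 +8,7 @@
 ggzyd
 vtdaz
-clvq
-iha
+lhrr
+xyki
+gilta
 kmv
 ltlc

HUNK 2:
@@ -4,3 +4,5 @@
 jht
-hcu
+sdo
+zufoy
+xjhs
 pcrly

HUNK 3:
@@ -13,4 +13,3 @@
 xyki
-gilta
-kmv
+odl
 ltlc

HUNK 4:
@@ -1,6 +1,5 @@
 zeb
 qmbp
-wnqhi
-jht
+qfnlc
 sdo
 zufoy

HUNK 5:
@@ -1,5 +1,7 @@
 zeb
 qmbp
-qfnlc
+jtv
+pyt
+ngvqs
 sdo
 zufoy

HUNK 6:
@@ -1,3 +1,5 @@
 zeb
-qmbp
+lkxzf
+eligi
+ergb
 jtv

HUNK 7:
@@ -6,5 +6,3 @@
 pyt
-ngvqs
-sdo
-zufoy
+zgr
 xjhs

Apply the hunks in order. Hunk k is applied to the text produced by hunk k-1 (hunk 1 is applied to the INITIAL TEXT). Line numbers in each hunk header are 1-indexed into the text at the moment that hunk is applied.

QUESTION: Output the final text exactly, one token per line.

Hunk 1: at line 8 remove [clvq,iha] add [lhrr,xyki,gilta] -> 14 lines: zeb qmbp wnqhi jht hcu pcrly gptg ggzyd vtdaz lhrr xyki gilta kmv ltlc
Hunk 2: at line 4 remove [hcu] add [sdo,zufoy,xjhs] -> 16 lines: zeb qmbp wnqhi jht sdo zufoy xjhs pcrly gptg ggzyd vtdaz lhrr xyki gilta kmv ltlc
Hunk 3: at line 13 remove [gilta,kmv] add [odl] -> 15 lines: zeb qmbp wnqhi jht sdo zufoy xjhs pcrly gptg ggzyd vtdaz lhrr xyki odl ltlc
Hunk 4: at line 1 remove [wnqhi,jht] add [qfnlc] -> 14 lines: zeb qmbp qfnlc sdo zufoy xjhs pcrly gptg ggzyd vtdaz lhrr xyki odl ltlc
Hunk 5: at line 1 remove [qfnlc] add [jtv,pyt,ngvqs] -> 16 lines: zeb qmbp jtv pyt ngvqs sdo zufoy xjhs pcrly gptg ggzyd vtdaz lhrr xyki odl ltlc
Hunk 6: at line 1 remove [qmbp] add [lkxzf,eligi,ergb] -> 18 lines: zeb lkxzf eligi ergb jtv pyt ngvqs sdo zufoy xjhs pcrly gptg ggzyd vtdaz lhrr xyki odl ltlc
Hunk 7: at line 6 remove [ngvqs,sdo,zufoy] add [zgr] -> 16 lines: zeb lkxzf eligi ergb jtv pyt zgr xjhs pcrly gptg ggzyd vtdaz lhrr xyki odl ltlc

Answer: zeb
lkxzf
eligi
ergb
jtv
pyt
zgr
xjhs
pcrly
gptg
ggzyd
vtdaz
lhrr
xyki
odl
ltlc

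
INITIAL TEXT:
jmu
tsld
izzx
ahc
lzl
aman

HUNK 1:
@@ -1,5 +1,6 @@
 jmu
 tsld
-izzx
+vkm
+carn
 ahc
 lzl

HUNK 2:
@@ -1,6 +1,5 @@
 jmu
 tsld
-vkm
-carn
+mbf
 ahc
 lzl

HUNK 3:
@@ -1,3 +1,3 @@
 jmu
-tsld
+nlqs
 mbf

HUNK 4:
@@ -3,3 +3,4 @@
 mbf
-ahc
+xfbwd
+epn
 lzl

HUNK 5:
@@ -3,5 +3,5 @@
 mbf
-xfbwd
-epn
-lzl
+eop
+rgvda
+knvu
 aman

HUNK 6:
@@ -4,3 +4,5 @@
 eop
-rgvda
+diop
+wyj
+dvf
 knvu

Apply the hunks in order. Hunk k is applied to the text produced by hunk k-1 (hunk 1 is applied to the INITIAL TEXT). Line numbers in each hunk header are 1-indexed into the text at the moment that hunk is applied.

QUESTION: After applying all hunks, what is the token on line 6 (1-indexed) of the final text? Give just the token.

Hunk 1: at line 1 remove [izzx] add [vkm,carn] -> 7 lines: jmu tsld vkm carn ahc lzl aman
Hunk 2: at line 1 remove [vkm,carn] add [mbf] -> 6 lines: jmu tsld mbf ahc lzl aman
Hunk 3: at line 1 remove [tsld] add [nlqs] -> 6 lines: jmu nlqs mbf ahc lzl aman
Hunk 4: at line 3 remove [ahc] add [xfbwd,epn] -> 7 lines: jmu nlqs mbf xfbwd epn lzl aman
Hunk 5: at line 3 remove [xfbwd,epn,lzl] add [eop,rgvda,knvu] -> 7 lines: jmu nlqs mbf eop rgvda knvu aman
Hunk 6: at line 4 remove [rgvda] add [diop,wyj,dvf] -> 9 lines: jmu nlqs mbf eop diop wyj dvf knvu aman
Final line 6: wyj

Answer: wyj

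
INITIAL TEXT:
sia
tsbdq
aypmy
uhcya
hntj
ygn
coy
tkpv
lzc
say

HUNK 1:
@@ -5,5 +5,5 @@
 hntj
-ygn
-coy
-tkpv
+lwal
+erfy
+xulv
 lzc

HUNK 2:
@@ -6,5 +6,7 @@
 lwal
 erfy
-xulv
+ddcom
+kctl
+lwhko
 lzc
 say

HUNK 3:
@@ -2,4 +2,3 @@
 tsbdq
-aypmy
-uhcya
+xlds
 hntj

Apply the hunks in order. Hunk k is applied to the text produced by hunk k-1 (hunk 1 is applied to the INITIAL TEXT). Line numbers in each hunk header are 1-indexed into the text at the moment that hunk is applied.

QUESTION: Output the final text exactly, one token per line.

Answer: sia
tsbdq
xlds
hntj
lwal
erfy
ddcom
kctl
lwhko
lzc
say

Derivation:
Hunk 1: at line 5 remove [ygn,coy,tkpv] add [lwal,erfy,xulv] -> 10 lines: sia tsbdq aypmy uhcya hntj lwal erfy xulv lzc say
Hunk 2: at line 6 remove [xulv] add [ddcom,kctl,lwhko] -> 12 lines: sia tsbdq aypmy uhcya hntj lwal erfy ddcom kctl lwhko lzc say
Hunk 3: at line 2 remove [aypmy,uhcya] add [xlds] -> 11 lines: sia tsbdq xlds hntj lwal erfy ddcom kctl lwhko lzc say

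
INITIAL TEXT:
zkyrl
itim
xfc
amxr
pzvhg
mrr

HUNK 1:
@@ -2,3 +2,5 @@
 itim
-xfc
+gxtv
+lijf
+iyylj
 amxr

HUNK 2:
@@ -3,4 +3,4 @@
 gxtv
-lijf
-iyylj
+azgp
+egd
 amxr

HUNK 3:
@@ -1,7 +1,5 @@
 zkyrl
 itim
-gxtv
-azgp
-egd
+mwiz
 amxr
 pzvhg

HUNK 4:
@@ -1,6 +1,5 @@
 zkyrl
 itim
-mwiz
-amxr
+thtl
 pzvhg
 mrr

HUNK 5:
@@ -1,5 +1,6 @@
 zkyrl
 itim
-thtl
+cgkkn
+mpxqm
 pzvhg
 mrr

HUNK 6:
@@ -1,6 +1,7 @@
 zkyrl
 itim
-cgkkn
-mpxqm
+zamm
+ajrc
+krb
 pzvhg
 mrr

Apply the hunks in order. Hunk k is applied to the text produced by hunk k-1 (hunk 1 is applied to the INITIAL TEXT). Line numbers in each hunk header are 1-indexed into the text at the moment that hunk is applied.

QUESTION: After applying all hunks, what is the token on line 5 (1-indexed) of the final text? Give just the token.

Hunk 1: at line 2 remove [xfc] add [gxtv,lijf,iyylj] -> 8 lines: zkyrl itim gxtv lijf iyylj amxr pzvhg mrr
Hunk 2: at line 3 remove [lijf,iyylj] add [azgp,egd] -> 8 lines: zkyrl itim gxtv azgp egd amxr pzvhg mrr
Hunk 3: at line 1 remove [gxtv,azgp,egd] add [mwiz] -> 6 lines: zkyrl itim mwiz amxr pzvhg mrr
Hunk 4: at line 1 remove [mwiz,amxr] add [thtl] -> 5 lines: zkyrl itim thtl pzvhg mrr
Hunk 5: at line 1 remove [thtl] add [cgkkn,mpxqm] -> 6 lines: zkyrl itim cgkkn mpxqm pzvhg mrr
Hunk 6: at line 1 remove [cgkkn,mpxqm] add [zamm,ajrc,krb] -> 7 lines: zkyrl itim zamm ajrc krb pzvhg mrr
Final line 5: krb

Answer: krb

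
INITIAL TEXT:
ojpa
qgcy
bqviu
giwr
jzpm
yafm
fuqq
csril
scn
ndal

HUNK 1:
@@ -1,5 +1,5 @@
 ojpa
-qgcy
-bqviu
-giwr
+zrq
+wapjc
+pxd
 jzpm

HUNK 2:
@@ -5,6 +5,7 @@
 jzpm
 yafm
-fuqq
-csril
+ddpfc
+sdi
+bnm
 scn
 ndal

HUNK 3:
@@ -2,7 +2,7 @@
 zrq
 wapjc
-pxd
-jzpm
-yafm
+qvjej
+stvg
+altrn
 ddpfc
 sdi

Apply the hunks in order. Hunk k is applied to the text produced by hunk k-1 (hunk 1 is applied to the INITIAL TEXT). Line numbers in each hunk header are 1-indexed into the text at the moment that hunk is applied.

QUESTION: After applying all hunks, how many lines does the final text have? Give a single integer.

Hunk 1: at line 1 remove [qgcy,bqviu,giwr] add [zrq,wapjc,pxd] -> 10 lines: ojpa zrq wapjc pxd jzpm yafm fuqq csril scn ndal
Hunk 2: at line 5 remove [fuqq,csril] add [ddpfc,sdi,bnm] -> 11 lines: ojpa zrq wapjc pxd jzpm yafm ddpfc sdi bnm scn ndal
Hunk 3: at line 2 remove [pxd,jzpm,yafm] add [qvjej,stvg,altrn] -> 11 lines: ojpa zrq wapjc qvjej stvg altrn ddpfc sdi bnm scn ndal
Final line count: 11

Answer: 11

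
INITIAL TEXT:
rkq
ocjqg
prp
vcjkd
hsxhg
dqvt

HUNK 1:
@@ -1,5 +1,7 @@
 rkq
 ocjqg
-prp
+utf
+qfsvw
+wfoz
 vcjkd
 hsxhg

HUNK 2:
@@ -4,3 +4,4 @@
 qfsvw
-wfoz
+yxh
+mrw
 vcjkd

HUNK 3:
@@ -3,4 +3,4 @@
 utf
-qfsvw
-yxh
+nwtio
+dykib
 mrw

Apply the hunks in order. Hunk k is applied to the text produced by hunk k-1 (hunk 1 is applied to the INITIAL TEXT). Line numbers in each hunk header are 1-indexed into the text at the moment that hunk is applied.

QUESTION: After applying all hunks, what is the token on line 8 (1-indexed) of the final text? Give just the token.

Hunk 1: at line 1 remove [prp] add [utf,qfsvw,wfoz] -> 8 lines: rkq ocjqg utf qfsvw wfoz vcjkd hsxhg dqvt
Hunk 2: at line 4 remove [wfoz] add [yxh,mrw] -> 9 lines: rkq ocjqg utf qfsvw yxh mrw vcjkd hsxhg dqvt
Hunk 3: at line 3 remove [qfsvw,yxh] add [nwtio,dykib] -> 9 lines: rkq ocjqg utf nwtio dykib mrw vcjkd hsxhg dqvt
Final line 8: hsxhg

Answer: hsxhg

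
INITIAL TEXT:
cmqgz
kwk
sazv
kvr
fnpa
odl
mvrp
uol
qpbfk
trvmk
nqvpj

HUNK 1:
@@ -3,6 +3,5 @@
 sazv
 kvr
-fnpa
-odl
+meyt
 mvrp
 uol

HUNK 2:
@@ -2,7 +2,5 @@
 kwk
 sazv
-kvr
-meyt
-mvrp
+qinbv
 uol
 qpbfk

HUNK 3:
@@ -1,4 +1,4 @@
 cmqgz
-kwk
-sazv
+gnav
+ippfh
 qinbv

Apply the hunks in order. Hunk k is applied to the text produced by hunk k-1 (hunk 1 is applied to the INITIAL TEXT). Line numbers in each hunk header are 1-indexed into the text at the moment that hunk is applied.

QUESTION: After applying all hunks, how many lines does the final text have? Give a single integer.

Hunk 1: at line 3 remove [fnpa,odl] add [meyt] -> 10 lines: cmqgz kwk sazv kvr meyt mvrp uol qpbfk trvmk nqvpj
Hunk 2: at line 2 remove [kvr,meyt,mvrp] add [qinbv] -> 8 lines: cmqgz kwk sazv qinbv uol qpbfk trvmk nqvpj
Hunk 3: at line 1 remove [kwk,sazv] add [gnav,ippfh] -> 8 lines: cmqgz gnav ippfh qinbv uol qpbfk trvmk nqvpj
Final line count: 8

Answer: 8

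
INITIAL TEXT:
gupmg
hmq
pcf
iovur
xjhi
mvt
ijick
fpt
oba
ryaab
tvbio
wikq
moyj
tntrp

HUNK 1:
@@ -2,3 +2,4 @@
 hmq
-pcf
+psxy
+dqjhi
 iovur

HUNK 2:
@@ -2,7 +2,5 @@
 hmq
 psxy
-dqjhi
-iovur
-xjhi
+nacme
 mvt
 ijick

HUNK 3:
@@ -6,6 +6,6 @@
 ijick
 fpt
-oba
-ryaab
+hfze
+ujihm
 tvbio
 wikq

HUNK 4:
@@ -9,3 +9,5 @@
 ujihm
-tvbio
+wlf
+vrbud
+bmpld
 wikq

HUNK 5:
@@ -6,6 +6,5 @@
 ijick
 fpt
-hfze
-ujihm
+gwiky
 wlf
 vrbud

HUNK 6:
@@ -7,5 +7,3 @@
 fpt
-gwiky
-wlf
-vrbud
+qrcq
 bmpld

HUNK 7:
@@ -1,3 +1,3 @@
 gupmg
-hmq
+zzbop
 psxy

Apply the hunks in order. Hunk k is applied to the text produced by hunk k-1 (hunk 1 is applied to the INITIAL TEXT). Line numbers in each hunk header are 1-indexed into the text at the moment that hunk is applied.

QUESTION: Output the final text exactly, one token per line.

Hunk 1: at line 2 remove [pcf] add [psxy,dqjhi] -> 15 lines: gupmg hmq psxy dqjhi iovur xjhi mvt ijick fpt oba ryaab tvbio wikq moyj tntrp
Hunk 2: at line 2 remove [dqjhi,iovur,xjhi] add [nacme] -> 13 lines: gupmg hmq psxy nacme mvt ijick fpt oba ryaab tvbio wikq moyj tntrp
Hunk 3: at line 6 remove [oba,ryaab] add [hfze,ujihm] -> 13 lines: gupmg hmq psxy nacme mvt ijick fpt hfze ujihm tvbio wikq moyj tntrp
Hunk 4: at line 9 remove [tvbio] add [wlf,vrbud,bmpld] -> 15 lines: gupmg hmq psxy nacme mvt ijick fpt hfze ujihm wlf vrbud bmpld wikq moyj tntrp
Hunk 5: at line 6 remove [hfze,ujihm] add [gwiky] -> 14 lines: gupmg hmq psxy nacme mvt ijick fpt gwiky wlf vrbud bmpld wikq moyj tntrp
Hunk 6: at line 7 remove [gwiky,wlf,vrbud] add [qrcq] -> 12 lines: gupmg hmq psxy nacme mvt ijick fpt qrcq bmpld wikq moyj tntrp
Hunk 7: at line 1 remove [hmq] add [zzbop] -> 12 lines: gupmg zzbop psxy nacme mvt ijick fpt qrcq bmpld wikq moyj tntrp

Answer: gupmg
zzbop
psxy
nacme
mvt
ijick
fpt
qrcq
bmpld
wikq
moyj
tntrp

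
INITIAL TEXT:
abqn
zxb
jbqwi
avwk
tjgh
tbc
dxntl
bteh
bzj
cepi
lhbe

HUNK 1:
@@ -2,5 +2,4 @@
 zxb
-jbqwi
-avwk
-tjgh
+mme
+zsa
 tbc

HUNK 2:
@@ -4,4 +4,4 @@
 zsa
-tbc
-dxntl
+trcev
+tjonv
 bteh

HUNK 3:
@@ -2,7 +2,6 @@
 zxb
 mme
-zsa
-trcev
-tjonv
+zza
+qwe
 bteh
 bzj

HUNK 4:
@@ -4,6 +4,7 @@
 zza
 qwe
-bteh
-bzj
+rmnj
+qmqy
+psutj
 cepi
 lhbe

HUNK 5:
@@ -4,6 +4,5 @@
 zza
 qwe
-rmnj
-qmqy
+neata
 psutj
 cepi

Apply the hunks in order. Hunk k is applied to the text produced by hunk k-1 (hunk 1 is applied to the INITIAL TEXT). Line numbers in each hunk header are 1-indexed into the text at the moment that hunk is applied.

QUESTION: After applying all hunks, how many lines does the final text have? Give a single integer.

Hunk 1: at line 2 remove [jbqwi,avwk,tjgh] add [mme,zsa] -> 10 lines: abqn zxb mme zsa tbc dxntl bteh bzj cepi lhbe
Hunk 2: at line 4 remove [tbc,dxntl] add [trcev,tjonv] -> 10 lines: abqn zxb mme zsa trcev tjonv bteh bzj cepi lhbe
Hunk 3: at line 2 remove [zsa,trcev,tjonv] add [zza,qwe] -> 9 lines: abqn zxb mme zza qwe bteh bzj cepi lhbe
Hunk 4: at line 4 remove [bteh,bzj] add [rmnj,qmqy,psutj] -> 10 lines: abqn zxb mme zza qwe rmnj qmqy psutj cepi lhbe
Hunk 5: at line 4 remove [rmnj,qmqy] add [neata] -> 9 lines: abqn zxb mme zza qwe neata psutj cepi lhbe
Final line count: 9

Answer: 9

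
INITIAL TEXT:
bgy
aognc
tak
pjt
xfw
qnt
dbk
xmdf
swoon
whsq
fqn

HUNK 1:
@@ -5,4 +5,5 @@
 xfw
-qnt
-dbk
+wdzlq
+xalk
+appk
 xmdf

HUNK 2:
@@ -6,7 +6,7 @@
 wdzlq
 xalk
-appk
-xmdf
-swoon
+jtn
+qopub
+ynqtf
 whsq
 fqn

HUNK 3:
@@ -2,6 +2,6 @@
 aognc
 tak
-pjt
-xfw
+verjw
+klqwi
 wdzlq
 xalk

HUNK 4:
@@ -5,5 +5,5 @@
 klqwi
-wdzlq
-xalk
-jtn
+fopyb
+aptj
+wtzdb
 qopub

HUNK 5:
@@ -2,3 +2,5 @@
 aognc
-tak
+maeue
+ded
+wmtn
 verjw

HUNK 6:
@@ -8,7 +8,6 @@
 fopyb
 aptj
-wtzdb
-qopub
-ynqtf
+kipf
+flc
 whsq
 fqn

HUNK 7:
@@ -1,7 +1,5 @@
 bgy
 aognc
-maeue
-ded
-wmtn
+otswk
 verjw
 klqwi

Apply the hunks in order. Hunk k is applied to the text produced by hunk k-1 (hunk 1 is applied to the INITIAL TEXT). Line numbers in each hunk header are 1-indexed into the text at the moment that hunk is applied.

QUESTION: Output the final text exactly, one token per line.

Hunk 1: at line 5 remove [qnt,dbk] add [wdzlq,xalk,appk] -> 12 lines: bgy aognc tak pjt xfw wdzlq xalk appk xmdf swoon whsq fqn
Hunk 2: at line 6 remove [appk,xmdf,swoon] add [jtn,qopub,ynqtf] -> 12 lines: bgy aognc tak pjt xfw wdzlq xalk jtn qopub ynqtf whsq fqn
Hunk 3: at line 2 remove [pjt,xfw] add [verjw,klqwi] -> 12 lines: bgy aognc tak verjw klqwi wdzlq xalk jtn qopub ynqtf whsq fqn
Hunk 4: at line 5 remove [wdzlq,xalk,jtn] add [fopyb,aptj,wtzdb] -> 12 lines: bgy aognc tak verjw klqwi fopyb aptj wtzdb qopub ynqtf whsq fqn
Hunk 5: at line 2 remove [tak] add [maeue,ded,wmtn] -> 14 lines: bgy aognc maeue ded wmtn verjw klqwi fopyb aptj wtzdb qopub ynqtf whsq fqn
Hunk 6: at line 8 remove [wtzdb,qopub,ynqtf] add [kipf,flc] -> 13 lines: bgy aognc maeue ded wmtn verjw klqwi fopyb aptj kipf flc whsq fqn
Hunk 7: at line 1 remove [maeue,ded,wmtn] add [otswk] -> 11 lines: bgy aognc otswk verjw klqwi fopyb aptj kipf flc whsq fqn

Answer: bgy
aognc
otswk
verjw
klqwi
fopyb
aptj
kipf
flc
whsq
fqn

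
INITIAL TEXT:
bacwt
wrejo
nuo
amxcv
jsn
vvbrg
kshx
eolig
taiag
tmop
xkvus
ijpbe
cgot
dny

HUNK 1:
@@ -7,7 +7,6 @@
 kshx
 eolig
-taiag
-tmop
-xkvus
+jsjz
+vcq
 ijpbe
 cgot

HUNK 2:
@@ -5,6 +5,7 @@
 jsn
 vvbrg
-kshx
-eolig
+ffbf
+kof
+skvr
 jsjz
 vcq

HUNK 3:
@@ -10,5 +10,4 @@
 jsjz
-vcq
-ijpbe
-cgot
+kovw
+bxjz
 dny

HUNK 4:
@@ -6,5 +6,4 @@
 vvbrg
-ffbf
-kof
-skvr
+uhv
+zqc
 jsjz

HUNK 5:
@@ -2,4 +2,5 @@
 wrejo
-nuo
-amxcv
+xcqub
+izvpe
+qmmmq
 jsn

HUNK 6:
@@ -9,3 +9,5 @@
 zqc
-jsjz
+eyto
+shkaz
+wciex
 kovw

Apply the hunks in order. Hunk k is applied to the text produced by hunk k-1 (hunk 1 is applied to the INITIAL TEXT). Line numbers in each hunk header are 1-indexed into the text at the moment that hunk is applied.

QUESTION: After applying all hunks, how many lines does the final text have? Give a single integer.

Answer: 15

Derivation:
Hunk 1: at line 7 remove [taiag,tmop,xkvus] add [jsjz,vcq] -> 13 lines: bacwt wrejo nuo amxcv jsn vvbrg kshx eolig jsjz vcq ijpbe cgot dny
Hunk 2: at line 5 remove [kshx,eolig] add [ffbf,kof,skvr] -> 14 lines: bacwt wrejo nuo amxcv jsn vvbrg ffbf kof skvr jsjz vcq ijpbe cgot dny
Hunk 3: at line 10 remove [vcq,ijpbe,cgot] add [kovw,bxjz] -> 13 lines: bacwt wrejo nuo amxcv jsn vvbrg ffbf kof skvr jsjz kovw bxjz dny
Hunk 4: at line 6 remove [ffbf,kof,skvr] add [uhv,zqc] -> 12 lines: bacwt wrejo nuo amxcv jsn vvbrg uhv zqc jsjz kovw bxjz dny
Hunk 5: at line 2 remove [nuo,amxcv] add [xcqub,izvpe,qmmmq] -> 13 lines: bacwt wrejo xcqub izvpe qmmmq jsn vvbrg uhv zqc jsjz kovw bxjz dny
Hunk 6: at line 9 remove [jsjz] add [eyto,shkaz,wciex] -> 15 lines: bacwt wrejo xcqub izvpe qmmmq jsn vvbrg uhv zqc eyto shkaz wciex kovw bxjz dny
Final line count: 15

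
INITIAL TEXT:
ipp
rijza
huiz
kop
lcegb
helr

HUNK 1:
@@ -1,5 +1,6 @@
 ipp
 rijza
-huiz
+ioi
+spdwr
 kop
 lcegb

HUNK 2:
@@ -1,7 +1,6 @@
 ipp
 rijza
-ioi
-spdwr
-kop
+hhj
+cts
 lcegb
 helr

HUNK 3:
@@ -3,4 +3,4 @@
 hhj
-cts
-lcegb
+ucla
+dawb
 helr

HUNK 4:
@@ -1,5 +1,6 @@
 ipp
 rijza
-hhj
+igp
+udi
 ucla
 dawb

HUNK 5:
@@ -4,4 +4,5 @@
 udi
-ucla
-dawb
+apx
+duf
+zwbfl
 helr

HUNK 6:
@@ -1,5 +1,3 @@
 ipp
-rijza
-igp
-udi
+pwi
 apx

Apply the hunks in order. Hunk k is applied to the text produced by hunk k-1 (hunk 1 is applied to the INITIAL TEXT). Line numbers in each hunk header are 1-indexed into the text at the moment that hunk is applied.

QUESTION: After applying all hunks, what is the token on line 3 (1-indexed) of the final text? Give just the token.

Hunk 1: at line 1 remove [huiz] add [ioi,spdwr] -> 7 lines: ipp rijza ioi spdwr kop lcegb helr
Hunk 2: at line 1 remove [ioi,spdwr,kop] add [hhj,cts] -> 6 lines: ipp rijza hhj cts lcegb helr
Hunk 3: at line 3 remove [cts,lcegb] add [ucla,dawb] -> 6 lines: ipp rijza hhj ucla dawb helr
Hunk 4: at line 1 remove [hhj] add [igp,udi] -> 7 lines: ipp rijza igp udi ucla dawb helr
Hunk 5: at line 4 remove [ucla,dawb] add [apx,duf,zwbfl] -> 8 lines: ipp rijza igp udi apx duf zwbfl helr
Hunk 6: at line 1 remove [rijza,igp,udi] add [pwi] -> 6 lines: ipp pwi apx duf zwbfl helr
Final line 3: apx

Answer: apx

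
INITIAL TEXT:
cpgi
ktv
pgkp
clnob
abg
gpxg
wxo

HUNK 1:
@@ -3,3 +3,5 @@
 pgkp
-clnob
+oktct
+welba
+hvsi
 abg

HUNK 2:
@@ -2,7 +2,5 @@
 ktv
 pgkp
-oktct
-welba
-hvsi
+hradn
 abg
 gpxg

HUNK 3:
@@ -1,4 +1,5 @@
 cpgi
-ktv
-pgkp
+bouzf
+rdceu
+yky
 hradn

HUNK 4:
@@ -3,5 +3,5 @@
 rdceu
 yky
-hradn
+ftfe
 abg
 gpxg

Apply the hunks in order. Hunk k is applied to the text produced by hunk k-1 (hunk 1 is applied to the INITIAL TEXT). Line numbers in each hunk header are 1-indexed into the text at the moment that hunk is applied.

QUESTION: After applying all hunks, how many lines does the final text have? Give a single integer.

Answer: 8

Derivation:
Hunk 1: at line 3 remove [clnob] add [oktct,welba,hvsi] -> 9 lines: cpgi ktv pgkp oktct welba hvsi abg gpxg wxo
Hunk 2: at line 2 remove [oktct,welba,hvsi] add [hradn] -> 7 lines: cpgi ktv pgkp hradn abg gpxg wxo
Hunk 3: at line 1 remove [ktv,pgkp] add [bouzf,rdceu,yky] -> 8 lines: cpgi bouzf rdceu yky hradn abg gpxg wxo
Hunk 4: at line 3 remove [hradn] add [ftfe] -> 8 lines: cpgi bouzf rdceu yky ftfe abg gpxg wxo
Final line count: 8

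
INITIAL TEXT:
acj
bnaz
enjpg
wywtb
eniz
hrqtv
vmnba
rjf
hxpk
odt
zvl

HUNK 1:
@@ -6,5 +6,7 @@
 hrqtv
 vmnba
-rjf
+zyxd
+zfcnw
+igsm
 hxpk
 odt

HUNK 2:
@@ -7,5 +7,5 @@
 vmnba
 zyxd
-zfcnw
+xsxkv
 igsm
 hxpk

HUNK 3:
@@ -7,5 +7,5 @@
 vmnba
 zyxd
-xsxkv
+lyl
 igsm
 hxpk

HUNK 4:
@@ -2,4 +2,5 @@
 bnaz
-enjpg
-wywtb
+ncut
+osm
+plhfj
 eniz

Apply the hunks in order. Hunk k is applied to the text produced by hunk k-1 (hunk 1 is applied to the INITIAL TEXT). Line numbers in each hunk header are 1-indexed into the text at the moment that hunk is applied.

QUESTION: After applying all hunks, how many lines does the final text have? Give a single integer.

Hunk 1: at line 6 remove [rjf] add [zyxd,zfcnw,igsm] -> 13 lines: acj bnaz enjpg wywtb eniz hrqtv vmnba zyxd zfcnw igsm hxpk odt zvl
Hunk 2: at line 7 remove [zfcnw] add [xsxkv] -> 13 lines: acj bnaz enjpg wywtb eniz hrqtv vmnba zyxd xsxkv igsm hxpk odt zvl
Hunk 3: at line 7 remove [xsxkv] add [lyl] -> 13 lines: acj bnaz enjpg wywtb eniz hrqtv vmnba zyxd lyl igsm hxpk odt zvl
Hunk 4: at line 2 remove [enjpg,wywtb] add [ncut,osm,plhfj] -> 14 lines: acj bnaz ncut osm plhfj eniz hrqtv vmnba zyxd lyl igsm hxpk odt zvl
Final line count: 14

Answer: 14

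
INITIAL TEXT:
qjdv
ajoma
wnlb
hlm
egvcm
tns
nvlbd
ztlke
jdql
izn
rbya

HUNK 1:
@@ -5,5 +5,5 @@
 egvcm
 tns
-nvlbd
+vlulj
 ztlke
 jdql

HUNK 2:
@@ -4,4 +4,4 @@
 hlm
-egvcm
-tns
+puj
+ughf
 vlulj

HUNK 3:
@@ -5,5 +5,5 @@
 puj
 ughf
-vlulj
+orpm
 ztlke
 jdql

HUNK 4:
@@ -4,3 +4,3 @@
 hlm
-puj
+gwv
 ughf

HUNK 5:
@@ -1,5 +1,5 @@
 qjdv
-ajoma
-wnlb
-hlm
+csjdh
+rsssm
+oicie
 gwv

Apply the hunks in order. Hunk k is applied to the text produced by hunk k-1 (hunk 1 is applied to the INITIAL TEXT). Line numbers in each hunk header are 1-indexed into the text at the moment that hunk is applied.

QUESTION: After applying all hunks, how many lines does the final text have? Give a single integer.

Hunk 1: at line 5 remove [nvlbd] add [vlulj] -> 11 lines: qjdv ajoma wnlb hlm egvcm tns vlulj ztlke jdql izn rbya
Hunk 2: at line 4 remove [egvcm,tns] add [puj,ughf] -> 11 lines: qjdv ajoma wnlb hlm puj ughf vlulj ztlke jdql izn rbya
Hunk 3: at line 5 remove [vlulj] add [orpm] -> 11 lines: qjdv ajoma wnlb hlm puj ughf orpm ztlke jdql izn rbya
Hunk 4: at line 4 remove [puj] add [gwv] -> 11 lines: qjdv ajoma wnlb hlm gwv ughf orpm ztlke jdql izn rbya
Hunk 5: at line 1 remove [ajoma,wnlb,hlm] add [csjdh,rsssm,oicie] -> 11 lines: qjdv csjdh rsssm oicie gwv ughf orpm ztlke jdql izn rbya
Final line count: 11

Answer: 11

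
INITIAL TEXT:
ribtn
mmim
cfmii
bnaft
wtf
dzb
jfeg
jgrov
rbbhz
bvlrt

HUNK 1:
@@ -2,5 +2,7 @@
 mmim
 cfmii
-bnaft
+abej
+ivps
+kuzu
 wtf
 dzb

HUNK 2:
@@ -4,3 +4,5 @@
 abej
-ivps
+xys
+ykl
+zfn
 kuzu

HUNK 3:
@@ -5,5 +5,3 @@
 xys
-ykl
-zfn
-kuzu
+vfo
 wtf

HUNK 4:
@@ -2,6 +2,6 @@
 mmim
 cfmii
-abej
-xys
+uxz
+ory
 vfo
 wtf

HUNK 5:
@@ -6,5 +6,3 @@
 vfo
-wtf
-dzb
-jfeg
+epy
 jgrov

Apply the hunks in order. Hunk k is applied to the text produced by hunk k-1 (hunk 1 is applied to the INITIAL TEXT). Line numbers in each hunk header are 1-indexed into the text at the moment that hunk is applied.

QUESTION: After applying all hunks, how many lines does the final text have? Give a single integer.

Answer: 10

Derivation:
Hunk 1: at line 2 remove [bnaft] add [abej,ivps,kuzu] -> 12 lines: ribtn mmim cfmii abej ivps kuzu wtf dzb jfeg jgrov rbbhz bvlrt
Hunk 2: at line 4 remove [ivps] add [xys,ykl,zfn] -> 14 lines: ribtn mmim cfmii abej xys ykl zfn kuzu wtf dzb jfeg jgrov rbbhz bvlrt
Hunk 3: at line 5 remove [ykl,zfn,kuzu] add [vfo] -> 12 lines: ribtn mmim cfmii abej xys vfo wtf dzb jfeg jgrov rbbhz bvlrt
Hunk 4: at line 2 remove [abej,xys] add [uxz,ory] -> 12 lines: ribtn mmim cfmii uxz ory vfo wtf dzb jfeg jgrov rbbhz bvlrt
Hunk 5: at line 6 remove [wtf,dzb,jfeg] add [epy] -> 10 lines: ribtn mmim cfmii uxz ory vfo epy jgrov rbbhz bvlrt
Final line count: 10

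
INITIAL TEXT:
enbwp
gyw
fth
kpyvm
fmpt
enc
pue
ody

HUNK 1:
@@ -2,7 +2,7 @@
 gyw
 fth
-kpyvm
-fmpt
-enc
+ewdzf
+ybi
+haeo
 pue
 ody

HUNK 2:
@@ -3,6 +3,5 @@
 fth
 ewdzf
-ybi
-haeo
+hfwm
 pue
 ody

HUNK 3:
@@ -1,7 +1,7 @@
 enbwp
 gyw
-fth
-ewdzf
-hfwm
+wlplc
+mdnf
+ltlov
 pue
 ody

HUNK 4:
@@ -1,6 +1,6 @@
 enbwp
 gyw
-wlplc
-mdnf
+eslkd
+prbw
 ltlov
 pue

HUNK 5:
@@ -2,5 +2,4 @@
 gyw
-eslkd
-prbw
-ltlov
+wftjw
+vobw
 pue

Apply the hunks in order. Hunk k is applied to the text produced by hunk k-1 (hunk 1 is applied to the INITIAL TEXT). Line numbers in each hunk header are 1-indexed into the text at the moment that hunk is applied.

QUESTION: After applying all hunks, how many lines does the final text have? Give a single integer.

Hunk 1: at line 2 remove [kpyvm,fmpt,enc] add [ewdzf,ybi,haeo] -> 8 lines: enbwp gyw fth ewdzf ybi haeo pue ody
Hunk 2: at line 3 remove [ybi,haeo] add [hfwm] -> 7 lines: enbwp gyw fth ewdzf hfwm pue ody
Hunk 3: at line 1 remove [fth,ewdzf,hfwm] add [wlplc,mdnf,ltlov] -> 7 lines: enbwp gyw wlplc mdnf ltlov pue ody
Hunk 4: at line 1 remove [wlplc,mdnf] add [eslkd,prbw] -> 7 lines: enbwp gyw eslkd prbw ltlov pue ody
Hunk 5: at line 2 remove [eslkd,prbw,ltlov] add [wftjw,vobw] -> 6 lines: enbwp gyw wftjw vobw pue ody
Final line count: 6

Answer: 6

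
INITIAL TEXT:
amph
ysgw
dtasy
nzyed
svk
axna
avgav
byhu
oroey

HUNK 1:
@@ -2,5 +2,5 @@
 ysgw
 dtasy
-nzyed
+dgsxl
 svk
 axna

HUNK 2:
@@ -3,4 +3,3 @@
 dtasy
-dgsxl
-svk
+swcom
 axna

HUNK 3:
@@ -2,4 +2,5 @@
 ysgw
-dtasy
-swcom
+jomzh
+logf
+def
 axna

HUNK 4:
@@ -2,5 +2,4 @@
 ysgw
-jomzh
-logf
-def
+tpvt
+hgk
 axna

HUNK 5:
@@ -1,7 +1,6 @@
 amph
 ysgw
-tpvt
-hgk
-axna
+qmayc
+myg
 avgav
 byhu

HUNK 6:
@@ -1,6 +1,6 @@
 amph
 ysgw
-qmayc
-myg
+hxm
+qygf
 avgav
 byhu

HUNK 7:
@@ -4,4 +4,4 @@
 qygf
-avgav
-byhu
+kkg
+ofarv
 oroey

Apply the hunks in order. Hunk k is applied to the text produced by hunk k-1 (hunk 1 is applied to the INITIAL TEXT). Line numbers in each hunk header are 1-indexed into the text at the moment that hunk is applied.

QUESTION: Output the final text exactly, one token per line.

Hunk 1: at line 2 remove [nzyed] add [dgsxl] -> 9 lines: amph ysgw dtasy dgsxl svk axna avgav byhu oroey
Hunk 2: at line 3 remove [dgsxl,svk] add [swcom] -> 8 lines: amph ysgw dtasy swcom axna avgav byhu oroey
Hunk 3: at line 2 remove [dtasy,swcom] add [jomzh,logf,def] -> 9 lines: amph ysgw jomzh logf def axna avgav byhu oroey
Hunk 4: at line 2 remove [jomzh,logf,def] add [tpvt,hgk] -> 8 lines: amph ysgw tpvt hgk axna avgav byhu oroey
Hunk 5: at line 1 remove [tpvt,hgk,axna] add [qmayc,myg] -> 7 lines: amph ysgw qmayc myg avgav byhu oroey
Hunk 6: at line 1 remove [qmayc,myg] add [hxm,qygf] -> 7 lines: amph ysgw hxm qygf avgav byhu oroey
Hunk 7: at line 4 remove [avgav,byhu] add [kkg,ofarv] -> 7 lines: amph ysgw hxm qygf kkg ofarv oroey

Answer: amph
ysgw
hxm
qygf
kkg
ofarv
oroey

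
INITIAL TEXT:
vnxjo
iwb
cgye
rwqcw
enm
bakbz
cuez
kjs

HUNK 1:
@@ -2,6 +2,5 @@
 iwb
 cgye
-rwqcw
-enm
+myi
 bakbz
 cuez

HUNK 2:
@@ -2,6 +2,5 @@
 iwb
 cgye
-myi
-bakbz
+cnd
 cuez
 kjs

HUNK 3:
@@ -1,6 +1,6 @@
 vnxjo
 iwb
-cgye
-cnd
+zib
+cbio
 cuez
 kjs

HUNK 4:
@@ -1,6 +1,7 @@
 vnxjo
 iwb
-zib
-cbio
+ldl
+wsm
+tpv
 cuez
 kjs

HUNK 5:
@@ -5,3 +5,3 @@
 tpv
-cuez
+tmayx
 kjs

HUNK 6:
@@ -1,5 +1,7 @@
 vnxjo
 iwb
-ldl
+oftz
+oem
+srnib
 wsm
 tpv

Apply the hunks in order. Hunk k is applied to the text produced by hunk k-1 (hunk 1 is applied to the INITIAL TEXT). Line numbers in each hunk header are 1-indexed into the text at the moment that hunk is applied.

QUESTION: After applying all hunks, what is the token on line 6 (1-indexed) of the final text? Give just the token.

Hunk 1: at line 2 remove [rwqcw,enm] add [myi] -> 7 lines: vnxjo iwb cgye myi bakbz cuez kjs
Hunk 2: at line 2 remove [myi,bakbz] add [cnd] -> 6 lines: vnxjo iwb cgye cnd cuez kjs
Hunk 3: at line 1 remove [cgye,cnd] add [zib,cbio] -> 6 lines: vnxjo iwb zib cbio cuez kjs
Hunk 4: at line 1 remove [zib,cbio] add [ldl,wsm,tpv] -> 7 lines: vnxjo iwb ldl wsm tpv cuez kjs
Hunk 5: at line 5 remove [cuez] add [tmayx] -> 7 lines: vnxjo iwb ldl wsm tpv tmayx kjs
Hunk 6: at line 1 remove [ldl] add [oftz,oem,srnib] -> 9 lines: vnxjo iwb oftz oem srnib wsm tpv tmayx kjs
Final line 6: wsm

Answer: wsm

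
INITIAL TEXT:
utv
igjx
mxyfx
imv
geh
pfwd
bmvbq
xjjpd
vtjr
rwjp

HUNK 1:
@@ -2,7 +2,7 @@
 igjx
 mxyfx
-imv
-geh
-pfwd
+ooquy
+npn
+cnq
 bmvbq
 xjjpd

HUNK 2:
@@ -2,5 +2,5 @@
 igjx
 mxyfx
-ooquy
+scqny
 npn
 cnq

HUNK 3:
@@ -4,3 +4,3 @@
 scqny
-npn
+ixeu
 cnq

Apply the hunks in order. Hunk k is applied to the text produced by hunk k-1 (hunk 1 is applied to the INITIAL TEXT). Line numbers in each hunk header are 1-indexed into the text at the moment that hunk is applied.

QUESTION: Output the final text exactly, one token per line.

Hunk 1: at line 2 remove [imv,geh,pfwd] add [ooquy,npn,cnq] -> 10 lines: utv igjx mxyfx ooquy npn cnq bmvbq xjjpd vtjr rwjp
Hunk 2: at line 2 remove [ooquy] add [scqny] -> 10 lines: utv igjx mxyfx scqny npn cnq bmvbq xjjpd vtjr rwjp
Hunk 3: at line 4 remove [npn] add [ixeu] -> 10 lines: utv igjx mxyfx scqny ixeu cnq bmvbq xjjpd vtjr rwjp

Answer: utv
igjx
mxyfx
scqny
ixeu
cnq
bmvbq
xjjpd
vtjr
rwjp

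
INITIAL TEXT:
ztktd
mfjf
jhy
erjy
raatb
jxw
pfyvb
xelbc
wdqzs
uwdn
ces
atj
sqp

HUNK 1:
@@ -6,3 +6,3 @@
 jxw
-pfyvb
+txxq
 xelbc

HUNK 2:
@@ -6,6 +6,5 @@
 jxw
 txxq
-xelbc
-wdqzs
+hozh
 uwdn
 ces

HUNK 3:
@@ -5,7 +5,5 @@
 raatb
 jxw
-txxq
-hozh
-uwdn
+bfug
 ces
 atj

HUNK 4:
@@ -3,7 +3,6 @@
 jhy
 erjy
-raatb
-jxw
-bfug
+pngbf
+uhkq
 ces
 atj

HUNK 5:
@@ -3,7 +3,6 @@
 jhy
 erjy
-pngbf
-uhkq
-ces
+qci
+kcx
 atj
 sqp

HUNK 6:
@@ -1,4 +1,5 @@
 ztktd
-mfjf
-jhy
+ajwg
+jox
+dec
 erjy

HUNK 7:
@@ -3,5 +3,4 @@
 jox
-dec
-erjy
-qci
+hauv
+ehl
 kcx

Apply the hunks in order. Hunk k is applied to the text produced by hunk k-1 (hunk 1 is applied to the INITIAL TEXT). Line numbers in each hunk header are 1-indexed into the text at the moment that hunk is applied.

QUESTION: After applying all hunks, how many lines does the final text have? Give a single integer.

Hunk 1: at line 6 remove [pfyvb] add [txxq] -> 13 lines: ztktd mfjf jhy erjy raatb jxw txxq xelbc wdqzs uwdn ces atj sqp
Hunk 2: at line 6 remove [xelbc,wdqzs] add [hozh] -> 12 lines: ztktd mfjf jhy erjy raatb jxw txxq hozh uwdn ces atj sqp
Hunk 3: at line 5 remove [txxq,hozh,uwdn] add [bfug] -> 10 lines: ztktd mfjf jhy erjy raatb jxw bfug ces atj sqp
Hunk 4: at line 3 remove [raatb,jxw,bfug] add [pngbf,uhkq] -> 9 lines: ztktd mfjf jhy erjy pngbf uhkq ces atj sqp
Hunk 5: at line 3 remove [pngbf,uhkq,ces] add [qci,kcx] -> 8 lines: ztktd mfjf jhy erjy qci kcx atj sqp
Hunk 6: at line 1 remove [mfjf,jhy] add [ajwg,jox,dec] -> 9 lines: ztktd ajwg jox dec erjy qci kcx atj sqp
Hunk 7: at line 3 remove [dec,erjy,qci] add [hauv,ehl] -> 8 lines: ztktd ajwg jox hauv ehl kcx atj sqp
Final line count: 8

Answer: 8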